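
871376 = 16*54461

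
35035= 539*65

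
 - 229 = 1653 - 1882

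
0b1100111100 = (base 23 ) 1D0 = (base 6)3500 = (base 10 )828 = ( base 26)15M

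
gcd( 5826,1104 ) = 6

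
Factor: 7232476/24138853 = 2^2 * 1808119^1*24138853^( - 1) 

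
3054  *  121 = 369534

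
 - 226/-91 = 2 + 44/91 = 2.48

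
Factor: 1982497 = 11^1*37^1*4871^1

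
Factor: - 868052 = - 2^2*41^1 * 67^1 * 79^1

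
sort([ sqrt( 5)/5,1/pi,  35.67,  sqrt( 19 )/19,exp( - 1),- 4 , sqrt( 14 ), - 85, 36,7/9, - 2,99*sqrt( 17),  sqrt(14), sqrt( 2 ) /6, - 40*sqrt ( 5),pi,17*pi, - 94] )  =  [  -  94 ,-40*sqrt (5), - 85, - 4, - 2,sqrt( 19)/19, sqrt( 2)/6, 1/pi,exp( - 1),sqrt(5)/5, 7/9,  pi,sqrt (14 ),sqrt(14 ) , 35.67,36,17 * pi,99*sqrt( 17)] 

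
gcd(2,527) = 1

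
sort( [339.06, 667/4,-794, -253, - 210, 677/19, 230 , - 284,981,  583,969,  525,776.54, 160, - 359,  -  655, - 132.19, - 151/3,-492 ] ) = [  -  794,-655,- 492,-359, - 284, - 253, - 210,  -  132.19,-151/3, 677/19, 160, 667/4,  230 , 339.06, 525, 583,776.54, 969 , 981 ] 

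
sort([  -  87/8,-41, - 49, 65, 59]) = [ - 49, - 41, - 87/8, 59, 65 ] 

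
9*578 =5202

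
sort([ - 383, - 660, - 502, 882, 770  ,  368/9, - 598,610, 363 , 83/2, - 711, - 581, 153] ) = [ -711, - 660,-598,-581, - 502, - 383, 368/9,83/2,  153,363, 610 , 770,882]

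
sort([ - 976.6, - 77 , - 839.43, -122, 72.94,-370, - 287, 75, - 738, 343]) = [ - 976.6,  -  839.43 , - 738, - 370, - 287, - 122, - 77,72.94,  75, 343 ]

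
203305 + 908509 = 1111814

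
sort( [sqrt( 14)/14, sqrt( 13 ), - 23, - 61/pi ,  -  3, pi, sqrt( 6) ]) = [  -  23,-61/pi,- 3,sqrt(14 ) /14, sqrt( 6), pi, sqrt( 13 ) ]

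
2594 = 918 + 1676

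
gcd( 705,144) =3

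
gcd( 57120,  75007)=1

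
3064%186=88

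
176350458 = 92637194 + 83713264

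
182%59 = 5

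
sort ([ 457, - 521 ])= [ - 521, 457]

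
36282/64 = 18141/32= 566.91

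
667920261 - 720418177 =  - 52497916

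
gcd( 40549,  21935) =41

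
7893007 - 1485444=6407563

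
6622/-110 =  -301/5 = -60.20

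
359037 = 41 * 8757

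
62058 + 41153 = 103211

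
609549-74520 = 535029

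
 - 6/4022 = -3/2011 = - 0.00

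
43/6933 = 43/6933= 0.01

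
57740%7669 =4057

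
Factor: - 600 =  -2^3*3^1*5^2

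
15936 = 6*2656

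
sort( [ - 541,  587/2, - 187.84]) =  [-541, - 187.84, 587/2]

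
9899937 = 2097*4721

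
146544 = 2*73272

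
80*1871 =149680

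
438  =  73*6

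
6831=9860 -3029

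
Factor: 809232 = 2^4 * 3^1*23^1 *733^1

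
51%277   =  51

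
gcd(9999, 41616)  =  9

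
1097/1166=1097/1166 = 0.94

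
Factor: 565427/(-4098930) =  - 2^ ( - 1)*3^( - 1)*5^( - 1 )*11^( - 1 )*12421^( - 1)*565427^1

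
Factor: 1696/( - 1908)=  - 2^3*3^( - 2 ) = - 8/9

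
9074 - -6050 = 15124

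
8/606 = 4/303 = 0.01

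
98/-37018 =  - 49/18509 = - 0.00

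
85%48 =37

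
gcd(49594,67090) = 2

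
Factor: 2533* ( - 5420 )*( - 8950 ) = 122873297000 = 2^3*5^3*17^1*149^1*179^1* 271^1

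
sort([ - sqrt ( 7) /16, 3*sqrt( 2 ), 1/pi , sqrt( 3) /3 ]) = [- sqrt(7) /16, 1/pi , sqrt(3)/3, 3* sqrt( 2)] 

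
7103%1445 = 1323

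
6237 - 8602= - 2365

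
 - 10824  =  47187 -58011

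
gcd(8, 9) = 1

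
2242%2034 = 208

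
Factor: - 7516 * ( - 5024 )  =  37760384 = 2^7  *  157^1*1879^1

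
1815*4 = 7260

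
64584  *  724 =46758816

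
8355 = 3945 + 4410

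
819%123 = 81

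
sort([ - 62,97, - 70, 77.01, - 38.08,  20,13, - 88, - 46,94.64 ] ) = [-88, - 70, - 62, - 46, - 38.08,13,20, 77.01 , 94.64, 97]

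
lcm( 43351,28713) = 2210901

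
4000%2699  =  1301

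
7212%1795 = 32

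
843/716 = 1+127/716 = 1.18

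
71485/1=71485  =  71485.00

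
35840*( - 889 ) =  - 31861760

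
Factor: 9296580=2^2*3^1*5^1 * 154943^1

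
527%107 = 99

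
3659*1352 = 4946968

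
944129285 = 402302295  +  541826990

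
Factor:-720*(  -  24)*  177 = 2^7*3^4 * 5^1*59^1 = 3058560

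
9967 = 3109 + 6858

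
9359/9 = 9359/9 = 1039.89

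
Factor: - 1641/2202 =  - 547/734 = - 2^( - 1 )*367^( - 1)*547^1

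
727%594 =133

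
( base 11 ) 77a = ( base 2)1110100110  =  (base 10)934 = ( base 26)19o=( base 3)1021121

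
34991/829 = 42 + 173/829 = 42.21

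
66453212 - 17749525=48703687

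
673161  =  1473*457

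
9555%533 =494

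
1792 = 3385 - 1593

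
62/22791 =62/22791 =0.00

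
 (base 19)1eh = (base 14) 340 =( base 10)644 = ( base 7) 1610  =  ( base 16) 284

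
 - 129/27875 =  - 1 + 27746/27875 = - 0.00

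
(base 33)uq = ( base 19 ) 2F9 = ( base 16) 3F8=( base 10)1016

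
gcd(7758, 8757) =9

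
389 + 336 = 725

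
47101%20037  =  7027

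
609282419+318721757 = 928004176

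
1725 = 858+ 867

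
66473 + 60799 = 127272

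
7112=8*889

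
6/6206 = 3/3103 =0.00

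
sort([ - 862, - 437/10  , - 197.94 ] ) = [ - 862, - 197.94, - 437/10]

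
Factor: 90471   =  3^1*53^1*569^1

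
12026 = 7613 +4413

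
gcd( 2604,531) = 3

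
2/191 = 2/191  =  0.01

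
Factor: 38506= 2^1*13^1 * 1481^1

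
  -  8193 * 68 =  - 557124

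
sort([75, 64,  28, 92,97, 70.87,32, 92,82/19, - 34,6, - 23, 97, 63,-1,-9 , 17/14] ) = [ - 34, - 23, - 9,-1,17/14, 82/19, 6 , 28,32, 63, 64,70.87, 75, 92, 92,97 , 97 ]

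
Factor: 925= 5^2*37^1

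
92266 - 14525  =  77741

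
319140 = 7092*45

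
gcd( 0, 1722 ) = 1722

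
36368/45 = 36368/45 = 808.18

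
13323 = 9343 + 3980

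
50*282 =14100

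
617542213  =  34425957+583116256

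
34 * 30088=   1022992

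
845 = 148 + 697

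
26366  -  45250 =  - 18884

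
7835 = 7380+455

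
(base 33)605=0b1100110001011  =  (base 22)DB5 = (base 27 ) 8Q5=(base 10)6539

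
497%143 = 68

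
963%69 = 66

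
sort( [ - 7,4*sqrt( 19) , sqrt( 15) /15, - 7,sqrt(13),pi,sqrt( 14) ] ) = [ - 7,-7,sqrt(15)/15,pi,sqrt (13),  sqrt( 14),4*sqrt(19)]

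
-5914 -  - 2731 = - 3183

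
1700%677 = 346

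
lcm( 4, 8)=8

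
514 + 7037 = 7551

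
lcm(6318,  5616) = 50544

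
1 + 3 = 4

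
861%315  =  231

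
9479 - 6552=2927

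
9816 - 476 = 9340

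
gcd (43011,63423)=729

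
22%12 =10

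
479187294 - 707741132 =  - 228553838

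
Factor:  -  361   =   - 19^2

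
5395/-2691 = -415/207 = -2.00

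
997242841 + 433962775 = 1431205616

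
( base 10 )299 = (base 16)12B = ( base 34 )8r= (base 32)9b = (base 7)605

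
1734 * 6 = 10404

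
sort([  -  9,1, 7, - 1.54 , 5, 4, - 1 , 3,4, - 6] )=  [ - 9, - 6 , - 1.54, - 1,1,3,  4,  4,  5 , 7] 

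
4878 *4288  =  20916864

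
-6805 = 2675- 9480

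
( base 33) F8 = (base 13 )2c9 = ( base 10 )503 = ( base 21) 12K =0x1f7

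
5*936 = 4680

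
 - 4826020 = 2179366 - 7005386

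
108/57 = 36/19=1.89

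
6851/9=6851/9 = 761.22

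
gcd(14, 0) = 14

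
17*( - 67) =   -  1139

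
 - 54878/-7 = 7839+5/7 = 7839.71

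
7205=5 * 1441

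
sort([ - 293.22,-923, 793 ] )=[-923, - 293.22, 793 ] 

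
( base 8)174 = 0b1111100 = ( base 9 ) 147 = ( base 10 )124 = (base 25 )4o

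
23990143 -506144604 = - 482154461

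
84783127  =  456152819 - 371369692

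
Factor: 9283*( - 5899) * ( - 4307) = 235853116019 = 17^1*59^1 * 73^1*347^1* 9283^1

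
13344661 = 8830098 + 4514563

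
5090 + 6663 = 11753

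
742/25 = 742/25 = 29.68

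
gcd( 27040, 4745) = 65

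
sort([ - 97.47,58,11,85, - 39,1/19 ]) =[-97.47, - 39, 1/19,11,  58,85]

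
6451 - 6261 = 190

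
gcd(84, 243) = 3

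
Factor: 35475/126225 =3^(  -  2)*17^( - 1) * 43^1 = 43/153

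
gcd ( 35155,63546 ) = 89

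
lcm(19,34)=646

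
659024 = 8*82378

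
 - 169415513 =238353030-407768543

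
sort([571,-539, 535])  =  [  -  539, 535,571] 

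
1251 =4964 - 3713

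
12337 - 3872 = 8465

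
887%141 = 41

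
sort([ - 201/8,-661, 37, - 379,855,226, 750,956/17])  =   [ - 661, - 379, - 201/8, 37, 956/17, 226, 750, 855]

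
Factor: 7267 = 13^2*43^1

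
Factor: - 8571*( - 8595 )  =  73667745 = 3^3*5^1*191^1 * 2857^1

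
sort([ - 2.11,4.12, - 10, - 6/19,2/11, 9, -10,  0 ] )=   [ - 10, - 10, - 2.11, - 6/19 , 0,2/11,4.12,9] 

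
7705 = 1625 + 6080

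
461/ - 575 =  - 1 + 114/575 = - 0.80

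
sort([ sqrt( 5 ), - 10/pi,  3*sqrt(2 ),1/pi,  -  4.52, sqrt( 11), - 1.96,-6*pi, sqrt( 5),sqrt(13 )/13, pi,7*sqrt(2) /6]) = [  -  6*pi, - 4.52,  -  10/pi,  -  1.96,  sqrt( 13 )/13, 1/pi, 7*sqrt( 2 )/6, sqrt( 5),sqrt(5), pi, sqrt(11 ),3*sqrt( 2)] 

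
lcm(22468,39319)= 157276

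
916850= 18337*50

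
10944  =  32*342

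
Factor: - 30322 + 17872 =-12450= -  2^1*3^1*5^2*83^1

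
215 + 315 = 530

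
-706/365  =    -  2 + 24/365 = - 1.93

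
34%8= 2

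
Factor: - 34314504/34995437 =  - 2^3*3^1*7^2*59^ ( - 1)*29179^1 * 593143^( - 1 ) 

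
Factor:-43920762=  - 2^1*3^1*7320127^1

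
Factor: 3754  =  2^1 * 1877^1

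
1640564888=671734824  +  968830064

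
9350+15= 9365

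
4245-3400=845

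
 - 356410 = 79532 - 435942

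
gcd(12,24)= 12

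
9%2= 1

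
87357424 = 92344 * 946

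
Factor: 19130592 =2^5*3^1 *13^1*15329^1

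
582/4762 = 291/2381= 0.12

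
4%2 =0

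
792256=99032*8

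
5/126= 5/126 = 0.04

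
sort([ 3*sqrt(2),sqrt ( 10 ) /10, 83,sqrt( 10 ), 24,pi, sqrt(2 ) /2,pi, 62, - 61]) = [ - 61, sqrt(10 ) /10, sqrt(2) /2,  pi,pi,sqrt (10 ) , 3*sqrt(2), 24,62, 83]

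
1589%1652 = 1589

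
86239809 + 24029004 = 110268813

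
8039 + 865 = 8904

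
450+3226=3676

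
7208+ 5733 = 12941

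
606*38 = 23028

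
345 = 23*15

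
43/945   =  43/945=0.05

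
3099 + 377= 3476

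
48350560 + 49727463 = 98078023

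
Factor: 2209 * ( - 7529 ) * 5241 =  - 3^1*47^2*1747^1*7529^1 = -87166011201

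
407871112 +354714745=762585857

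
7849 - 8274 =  - 425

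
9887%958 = 307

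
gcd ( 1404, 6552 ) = 468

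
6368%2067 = 167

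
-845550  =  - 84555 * 10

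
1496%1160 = 336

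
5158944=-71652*( - 72 ) 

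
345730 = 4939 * 70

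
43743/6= 7290 + 1/2= 7290.50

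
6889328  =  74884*92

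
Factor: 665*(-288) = - 2^5*3^2*5^1*7^1 * 19^1 = -  191520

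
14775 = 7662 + 7113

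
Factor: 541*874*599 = 2^1*19^1*  23^1*541^1*599^1 = 283227566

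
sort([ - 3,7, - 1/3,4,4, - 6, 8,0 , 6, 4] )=[ - 6 , - 3, - 1/3,0,4,4, 4,6 , 7,  8] 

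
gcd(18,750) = 6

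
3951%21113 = 3951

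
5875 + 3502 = 9377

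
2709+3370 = 6079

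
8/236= 2/59 = 0.03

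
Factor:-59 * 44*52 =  - 2^4*11^1 *13^1 * 59^1=- 134992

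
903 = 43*21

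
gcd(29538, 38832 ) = 6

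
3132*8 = 25056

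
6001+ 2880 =8881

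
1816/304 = 5 + 37/38  =  5.97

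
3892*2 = 7784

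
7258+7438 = 14696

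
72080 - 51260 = 20820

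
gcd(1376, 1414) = 2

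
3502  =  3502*1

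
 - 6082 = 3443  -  9525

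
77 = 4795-4718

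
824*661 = 544664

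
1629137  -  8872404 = -7243267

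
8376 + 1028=9404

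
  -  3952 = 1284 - 5236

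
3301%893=622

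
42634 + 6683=49317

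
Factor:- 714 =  - 2^1*3^1*7^1 * 17^1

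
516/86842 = 258/43421 = 0.01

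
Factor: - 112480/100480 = - 2^( -2 )*19^1*37^1 * 157^( - 1 ) = -  703/628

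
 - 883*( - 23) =20309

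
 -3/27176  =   - 3/27176 = -0.00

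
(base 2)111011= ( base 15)3E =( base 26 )27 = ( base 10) 59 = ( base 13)47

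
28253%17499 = 10754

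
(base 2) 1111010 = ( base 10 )122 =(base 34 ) 3k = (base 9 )145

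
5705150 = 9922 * 575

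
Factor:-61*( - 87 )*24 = 127368 = 2^3 * 3^2*29^1*61^1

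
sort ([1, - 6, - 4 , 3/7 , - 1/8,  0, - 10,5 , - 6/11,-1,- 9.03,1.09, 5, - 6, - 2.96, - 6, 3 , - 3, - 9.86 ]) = [-10, - 9.86, - 9.03, - 6, - 6, - 6 , -4, - 3, - 2.96 , - 1 , - 6/11, - 1/8 , 0, 3/7, 1, 1.09, 3, 5,5]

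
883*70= 61810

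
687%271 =145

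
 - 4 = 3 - 7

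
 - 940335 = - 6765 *139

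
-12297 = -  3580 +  - 8717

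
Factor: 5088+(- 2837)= 2251=2251^1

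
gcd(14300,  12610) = 130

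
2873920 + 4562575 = 7436495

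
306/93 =3  +  9/31= 3.29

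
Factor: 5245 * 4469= 5^1*41^1 *109^1 * 1049^1  =  23439905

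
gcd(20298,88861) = 1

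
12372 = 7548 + 4824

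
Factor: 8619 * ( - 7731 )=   -3^3* 13^2*17^1 * 859^1 = - 66633489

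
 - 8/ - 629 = 8/629 = 0.01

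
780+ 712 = 1492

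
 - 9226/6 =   -  1538 + 1/3 = - 1537.67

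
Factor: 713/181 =23^1 * 31^1*181^( - 1 )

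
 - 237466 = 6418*( - 37 )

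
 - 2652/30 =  - 442/5  =  - 88.40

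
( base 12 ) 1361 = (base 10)2233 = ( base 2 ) 100010111001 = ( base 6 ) 14201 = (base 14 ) B57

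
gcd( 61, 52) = 1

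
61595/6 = 61595/6=10265.83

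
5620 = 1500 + 4120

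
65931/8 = 65931/8  =  8241.38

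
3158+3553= 6711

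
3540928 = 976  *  3628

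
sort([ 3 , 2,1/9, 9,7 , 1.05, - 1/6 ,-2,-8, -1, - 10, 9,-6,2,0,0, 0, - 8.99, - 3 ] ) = [ - 10, - 8.99, - 8, - 6, - 3, - 2, - 1, - 1/6,0,0,0,1/9,1.05,2,2,3,7,9,9] 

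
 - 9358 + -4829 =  - 14187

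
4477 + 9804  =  14281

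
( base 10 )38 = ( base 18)22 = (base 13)2c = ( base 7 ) 53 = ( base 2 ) 100110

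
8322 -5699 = 2623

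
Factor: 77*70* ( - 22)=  - 2^2*5^1*7^2 *11^2 = - 118580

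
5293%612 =397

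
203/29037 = 203/29037 = 0.01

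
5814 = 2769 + 3045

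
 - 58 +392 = 334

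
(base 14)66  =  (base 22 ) 42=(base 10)90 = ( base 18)50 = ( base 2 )1011010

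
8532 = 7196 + 1336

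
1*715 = 715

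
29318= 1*29318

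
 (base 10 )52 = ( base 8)64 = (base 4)310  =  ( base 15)37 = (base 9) 57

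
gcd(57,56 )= 1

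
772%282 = 208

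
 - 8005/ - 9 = 8005/9 = 889.44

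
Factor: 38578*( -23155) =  - 2^1* 5^1*11^1 * 421^1*19289^1 = - 893273590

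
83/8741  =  83/8741 = 0.01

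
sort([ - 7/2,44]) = [ - 7/2,44 ] 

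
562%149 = 115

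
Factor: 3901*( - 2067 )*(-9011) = 72659000037 = 3^1*13^1*47^1* 53^1*83^1*9011^1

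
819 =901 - 82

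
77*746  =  57442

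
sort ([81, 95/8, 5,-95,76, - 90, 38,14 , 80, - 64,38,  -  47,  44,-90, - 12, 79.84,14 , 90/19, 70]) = [ - 95,-90,-90 , - 64, - 47,-12,90/19, 5,95/8,14, 14, 38 , 38,44,70,76,79.84,80,  81]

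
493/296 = 493/296 = 1.67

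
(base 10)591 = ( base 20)19b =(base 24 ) 10f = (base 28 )L3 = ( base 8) 1117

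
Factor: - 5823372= - 2^2 * 3^1*67^1*7243^1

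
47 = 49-2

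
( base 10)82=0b1010010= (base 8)122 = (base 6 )214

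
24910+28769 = 53679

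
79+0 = 79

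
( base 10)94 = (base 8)136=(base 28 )3a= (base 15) 64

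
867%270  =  57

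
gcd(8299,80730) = 1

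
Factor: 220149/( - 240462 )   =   - 401/438=- 2^( - 1 )*3^( - 1 )*73^ ( - 1)*401^1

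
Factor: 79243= 109^1 * 727^1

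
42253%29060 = 13193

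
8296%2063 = 44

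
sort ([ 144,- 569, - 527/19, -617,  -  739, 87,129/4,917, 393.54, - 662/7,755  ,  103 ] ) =[-739, - 617, - 569,-662/7, - 527/19, 129/4, 87, 103,144, 393.54, 755, 917]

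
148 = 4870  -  4722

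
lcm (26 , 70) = 910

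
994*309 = 307146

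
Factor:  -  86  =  -2^1*43^1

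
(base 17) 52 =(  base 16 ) 57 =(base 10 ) 87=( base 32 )2n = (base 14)63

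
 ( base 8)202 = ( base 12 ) AA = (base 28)4i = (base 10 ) 130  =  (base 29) 4e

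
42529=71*599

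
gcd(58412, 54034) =2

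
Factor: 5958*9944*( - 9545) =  - 565506429840  =  - 2^4 * 3^2*5^1*11^1*23^1*83^1*113^1*331^1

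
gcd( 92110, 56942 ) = 2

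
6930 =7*990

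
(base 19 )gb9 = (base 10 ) 5994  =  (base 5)142434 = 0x176a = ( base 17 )13ca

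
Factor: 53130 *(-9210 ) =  - 489327300 = - 2^2 *3^2*5^2*7^1*11^1* 23^1*307^1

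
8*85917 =687336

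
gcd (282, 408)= 6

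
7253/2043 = 7253/2043 = 3.55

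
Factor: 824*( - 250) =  - 206000 =-  2^4*5^3*103^1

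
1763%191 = 44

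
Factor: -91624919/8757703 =-17^(  -  1)*79^( - 1)*6521^( - 1 )*8737^1*10487^1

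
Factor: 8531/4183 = 19^1 * 47^( - 1)*89^ (  -  1 )*449^1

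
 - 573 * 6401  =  -3667773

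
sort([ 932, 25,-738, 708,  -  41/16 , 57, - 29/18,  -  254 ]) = [ - 738, - 254, - 41/16, - 29/18, 25,57, 708,932] 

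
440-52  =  388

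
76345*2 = 152690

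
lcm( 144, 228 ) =2736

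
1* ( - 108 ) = -108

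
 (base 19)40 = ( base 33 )2a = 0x4C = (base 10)76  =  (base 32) 2C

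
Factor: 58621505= 5^1*37^1*71^1*4463^1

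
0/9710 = 0 = 0.00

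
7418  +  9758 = 17176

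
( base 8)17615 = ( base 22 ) GF3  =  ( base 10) 8077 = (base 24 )e0d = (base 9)12064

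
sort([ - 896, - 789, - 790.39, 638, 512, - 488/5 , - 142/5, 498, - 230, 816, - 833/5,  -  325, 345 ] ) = [ - 896,-790.39  , -789, - 325, - 230, - 833/5, - 488/5,-142/5, 345, 498, 512,638, 816 ] 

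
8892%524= 508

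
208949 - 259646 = -50697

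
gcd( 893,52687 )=893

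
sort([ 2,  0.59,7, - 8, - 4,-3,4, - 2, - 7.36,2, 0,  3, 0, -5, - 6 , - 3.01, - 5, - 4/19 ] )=[ - 8, -7.36, - 6, - 5, - 5, - 4, - 3.01 , - 3, - 2, - 4/19,0,0,0.59,2, 2 , 3,4,7 ] 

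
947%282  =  101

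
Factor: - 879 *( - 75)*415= 3^2*5^3*83^1*293^1  =  27358875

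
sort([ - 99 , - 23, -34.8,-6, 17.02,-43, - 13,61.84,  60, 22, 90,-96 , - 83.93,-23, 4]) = [ - 99, - 96, - 83.93,-43,-34.8, -23, - 23, - 13, - 6,4,17.02, 22, 60 , 61.84, 90 ]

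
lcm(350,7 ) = 350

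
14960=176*85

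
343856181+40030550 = 383886731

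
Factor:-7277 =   -  19^1 * 383^1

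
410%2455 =410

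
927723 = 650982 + 276741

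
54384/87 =18128/29= 625.10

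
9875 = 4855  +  5020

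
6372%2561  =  1250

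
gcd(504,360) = 72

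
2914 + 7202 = 10116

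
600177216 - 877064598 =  - 276887382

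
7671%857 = 815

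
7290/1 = 7290 = 7290.00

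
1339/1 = 1339 = 1339.00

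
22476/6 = 3746 = 3746.00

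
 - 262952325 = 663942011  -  926894336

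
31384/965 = 31384/965 = 32.52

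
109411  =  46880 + 62531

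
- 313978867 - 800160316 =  -1114139183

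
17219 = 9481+7738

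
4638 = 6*773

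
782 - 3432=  - 2650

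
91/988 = 7/76 =0.09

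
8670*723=6268410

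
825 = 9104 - 8279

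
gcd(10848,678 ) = 678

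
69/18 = 23/6 = 3.83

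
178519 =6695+171824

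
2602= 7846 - 5244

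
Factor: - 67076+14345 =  - 3^5 *7^1*31^1 = - 52731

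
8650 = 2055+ 6595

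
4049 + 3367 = 7416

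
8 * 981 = 7848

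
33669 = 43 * 783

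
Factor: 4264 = 2^3*13^1*41^1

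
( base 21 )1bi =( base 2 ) 1010110010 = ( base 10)690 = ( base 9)846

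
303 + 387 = 690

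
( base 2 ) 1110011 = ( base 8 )163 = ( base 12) 97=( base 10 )115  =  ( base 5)430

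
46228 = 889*52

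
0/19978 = 0 = 0.00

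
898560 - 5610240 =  - 4711680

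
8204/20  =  410  +  1/5 =410.20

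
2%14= 2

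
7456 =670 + 6786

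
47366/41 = 47366/41 = 1155.27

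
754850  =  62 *12175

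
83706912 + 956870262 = 1040577174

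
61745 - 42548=19197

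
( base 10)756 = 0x2f4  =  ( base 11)628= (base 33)mu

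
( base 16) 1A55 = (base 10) 6741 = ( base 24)BGL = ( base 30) 7el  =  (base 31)70e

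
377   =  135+242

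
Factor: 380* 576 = 218880 =2^8*3^2*5^1*19^1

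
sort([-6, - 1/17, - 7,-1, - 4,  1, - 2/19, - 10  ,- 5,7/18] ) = [ - 10, - 7, - 6 , - 5, - 4, - 1,-2/19, - 1/17, 7/18,1 ]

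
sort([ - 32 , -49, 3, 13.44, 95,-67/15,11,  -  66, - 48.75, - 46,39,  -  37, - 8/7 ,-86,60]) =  [ -86, - 66, - 49,  -  48.75, - 46,  -  37, - 32 , - 67/15 , - 8/7, 3, 11,13.44,39, 60 , 95 ] 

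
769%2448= 769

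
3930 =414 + 3516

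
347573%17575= 13648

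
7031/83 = 84 + 59/83 = 84.71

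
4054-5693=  - 1639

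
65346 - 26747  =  38599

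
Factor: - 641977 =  - 7^1 * 91711^1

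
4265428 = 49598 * 86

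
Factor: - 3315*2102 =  - 2^1 * 3^1 *5^1*13^1*17^1 * 1051^1 =- 6968130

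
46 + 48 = 94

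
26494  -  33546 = - 7052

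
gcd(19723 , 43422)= 1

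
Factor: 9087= 3^1 * 13^1*233^1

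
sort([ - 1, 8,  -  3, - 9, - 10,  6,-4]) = [ - 10,-9,-4, - 3, - 1, 6, 8 ] 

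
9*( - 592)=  - 5328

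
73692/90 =818+4/5 = 818.80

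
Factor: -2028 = - 2^2*3^1*13^2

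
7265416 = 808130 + 6457286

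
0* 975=0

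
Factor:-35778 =-2^1*3^1 * 67^1*89^1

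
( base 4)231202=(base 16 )b62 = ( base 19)817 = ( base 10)2914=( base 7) 11332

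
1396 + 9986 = 11382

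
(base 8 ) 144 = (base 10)100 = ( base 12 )84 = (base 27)3J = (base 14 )72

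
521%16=9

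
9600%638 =30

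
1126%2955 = 1126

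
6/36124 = 3/18062 = 0.00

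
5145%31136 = 5145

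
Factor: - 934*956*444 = - 396449376 = -  2^5*3^1*37^1*239^1*467^1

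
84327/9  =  28109/3= 9369.67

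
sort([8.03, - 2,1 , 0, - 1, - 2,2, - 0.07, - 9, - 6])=[ - 9, - 6,  -  2, - 2, - 1, - 0.07, 0,1, 2,8.03 ]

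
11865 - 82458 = -70593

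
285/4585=57/917=0.06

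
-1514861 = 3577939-5092800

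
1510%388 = 346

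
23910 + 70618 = 94528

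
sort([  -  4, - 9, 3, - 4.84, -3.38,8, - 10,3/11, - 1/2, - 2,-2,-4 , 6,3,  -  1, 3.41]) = [ - 10, - 9, - 4.84,  -  4,-4, - 3.38, - 2, - 2, - 1, - 1/2, 3/11, 3 , 3,3.41, 6, 8]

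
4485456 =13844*324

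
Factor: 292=2^2*73^1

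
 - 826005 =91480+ - 917485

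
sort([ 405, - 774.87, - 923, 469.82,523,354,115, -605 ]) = [-923, - 774.87, - 605 , 115 , 354,405,  469.82,523 ]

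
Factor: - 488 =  - 2^3*61^1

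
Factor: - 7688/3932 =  - 2^1*31^2 * 983^( - 1 )  =  - 1922/983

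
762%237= 51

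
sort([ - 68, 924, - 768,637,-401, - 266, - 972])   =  [ - 972, -768,-401, - 266, - 68,637,924] 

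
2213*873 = 1931949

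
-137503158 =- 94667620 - 42835538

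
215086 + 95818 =310904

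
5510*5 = 27550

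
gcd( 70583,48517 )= 1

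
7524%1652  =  916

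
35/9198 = 5/1314 = 0.00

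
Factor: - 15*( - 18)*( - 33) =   -  2^1*3^4*5^1*11^1 = -  8910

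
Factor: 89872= 2^4 *41^1*137^1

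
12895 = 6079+6816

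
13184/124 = 106 + 10/31=106.32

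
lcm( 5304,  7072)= 21216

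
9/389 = 9/389 = 0.02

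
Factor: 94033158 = 2^1*3^1*  97^1*161569^1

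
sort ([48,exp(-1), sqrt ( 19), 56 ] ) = [exp(-1), sqrt( 19), 48,56 ]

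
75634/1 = 75634=75634.00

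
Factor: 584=2^3*73^1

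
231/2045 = 231/2045= 0.11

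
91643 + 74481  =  166124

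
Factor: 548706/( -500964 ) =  - 839/766 = - 2^( - 1 ) * 383^ (-1)*839^1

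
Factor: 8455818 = 2^1*3^1*7^1 *201329^1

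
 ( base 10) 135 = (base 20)6F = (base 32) 47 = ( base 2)10000111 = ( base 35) 3u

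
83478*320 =26712960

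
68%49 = 19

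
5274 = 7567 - 2293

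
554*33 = 18282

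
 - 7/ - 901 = 7/901 = 0.01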